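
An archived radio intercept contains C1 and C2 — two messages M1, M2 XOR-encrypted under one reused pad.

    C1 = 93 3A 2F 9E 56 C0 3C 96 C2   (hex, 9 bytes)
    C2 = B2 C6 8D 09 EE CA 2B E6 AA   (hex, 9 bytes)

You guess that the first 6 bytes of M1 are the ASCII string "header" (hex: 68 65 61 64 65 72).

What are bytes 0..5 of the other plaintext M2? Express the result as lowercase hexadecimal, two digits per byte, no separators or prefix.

4999c3f3dd78

First, C1 ⊕ C2 = (M1 ⊕ K) ⊕ (M2 ⊕ K) = M1 ⊕ M2, so the key drops out. Then M2 = (M1 ⊕ M2) ⊕ M1 over the first 6 bytes.
byte 0: (93 ^ b2) ^ 68 = 21 ^ 68 = 49
byte 1: (3a ^ c6) ^ 65 = fc ^ 65 = 99
byte 2: (2f ^ 8d) ^ 61 = a2 ^ 61 = c3
byte 3: (9e ^ 09) ^ 64 = 97 ^ 64 = f3
byte 4: (56 ^ ee) ^ 65 = b8 ^ 65 = dd
byte 5: (c0 ^ ca) ^ 72 = 0a ^ 72 = 78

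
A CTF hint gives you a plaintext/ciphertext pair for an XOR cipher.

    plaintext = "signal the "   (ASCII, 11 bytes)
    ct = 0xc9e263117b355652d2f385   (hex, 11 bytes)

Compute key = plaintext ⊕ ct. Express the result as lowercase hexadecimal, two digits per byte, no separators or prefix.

ba8b047f1a597626ba96a5

Since ct = plaintext ⊕ key, XORing both sides with plaintext gives key = plaintext ⊕ ct.
115 xor 201 = 186
105 xor 226 = 139
103 xor  99 =   4
110 xor  17 = 127
 97 xor 123 =  26
108 xor  53 =  89
 32 xor  86 = 118
116 xor  82 =  38
104 xor 210 = 186
101 xor 243 = 150
 32 xor 133 = 165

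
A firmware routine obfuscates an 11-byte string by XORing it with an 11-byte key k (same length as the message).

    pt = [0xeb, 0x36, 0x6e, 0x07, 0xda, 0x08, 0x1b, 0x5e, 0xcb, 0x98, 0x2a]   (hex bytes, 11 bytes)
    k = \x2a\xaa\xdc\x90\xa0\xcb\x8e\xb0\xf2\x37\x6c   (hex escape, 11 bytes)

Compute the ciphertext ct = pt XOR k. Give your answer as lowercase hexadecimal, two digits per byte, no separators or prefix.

c19cb2977ac395ee39af46

235 ⊕  42 = 193
 54 ⊕ 170 = 156
110 ⊕ 220 = 178
  7 ⊕ 144 = 151
218 ⊕ 160 = 122
  8 ⊕ 203 = 195
 27 ⊕ 142 = 149
 94 ⊕ 176 = 238
203 ⊕ 242 =  57
152 ⊕  55 = 175
 42 ⊕ 108 =  70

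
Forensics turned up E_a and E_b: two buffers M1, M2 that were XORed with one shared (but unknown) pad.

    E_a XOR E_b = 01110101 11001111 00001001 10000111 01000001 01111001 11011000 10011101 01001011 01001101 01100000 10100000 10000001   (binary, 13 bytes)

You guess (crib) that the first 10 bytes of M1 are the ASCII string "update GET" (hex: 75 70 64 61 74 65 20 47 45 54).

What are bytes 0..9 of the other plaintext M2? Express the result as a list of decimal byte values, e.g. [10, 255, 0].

[0, 191, 109, 230, 53, 28, 248, 218, 14, 25]

Since E_a ⊕ E_b = M1 ⊕ M2, XORing with the guessed M1 bytes yields the corresponding M2 bytes: M2 = (E_a ⊕ E_b) ⊕ M1.
117 xor 117 =   0
207 xor 112 = 191
  9 xor 100 = 109
135 xor  97 = 230
 65 xor 116 =  53
121 xor 101 =  28
216 xor  32 = 248
157 xor  71 = 218
 75 xor  69 =  14
 77 xor  84 =  25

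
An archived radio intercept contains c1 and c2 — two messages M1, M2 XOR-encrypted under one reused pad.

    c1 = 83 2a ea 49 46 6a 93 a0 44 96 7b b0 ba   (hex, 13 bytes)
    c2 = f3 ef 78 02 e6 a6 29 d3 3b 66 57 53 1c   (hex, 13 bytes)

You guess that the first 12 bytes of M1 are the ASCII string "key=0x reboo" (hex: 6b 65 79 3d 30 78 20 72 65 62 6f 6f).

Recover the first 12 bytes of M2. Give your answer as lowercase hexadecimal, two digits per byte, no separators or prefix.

First, c1 ⊕ c2 = (M1 ⊕ K) ⊕ (M2 ⊕ K) = M1 ⊕ M2, so the key drops out. Then M2 = (M1 ⊕ M2) ⊕ M1 over the first 12 bytes.
byte 0: (83 xor f3) xor 6b = 70 xor 6b = 1b
byte 1: (2a xor ef) xor 65 = c5 xor 65 = a0
byte 2: (ea xor 78) xor 79 = 92 xor 79 = eb
byte 3: (49 xor 02) xor 3d = 4b xor 3d = 76
byte 4: (46 xor e6) xor 30 = a0 xor 30 = 90
byte 5: (6a xor a6) xor 78 = cc xor 78 = b4
byte 6: (93 xor 29) xor 20 = ba xor 20 = 9a
byte 7: (a0 xor d3) xor 72 = 73 xor 72 = 01
byte 8: (44 xor 3b) xor 65 = 7f xor 65 = 1a
byte 9: (96 xor 66) xor 62 = f0 xor 62 = 92
byte 10: (7b xor 57) xor 6f = 2c xor 6f = 43
byte 11: (b0 xor 53) xor 6f = e3 xor 6f = 8c

1ba0eb7690b49a011a92438c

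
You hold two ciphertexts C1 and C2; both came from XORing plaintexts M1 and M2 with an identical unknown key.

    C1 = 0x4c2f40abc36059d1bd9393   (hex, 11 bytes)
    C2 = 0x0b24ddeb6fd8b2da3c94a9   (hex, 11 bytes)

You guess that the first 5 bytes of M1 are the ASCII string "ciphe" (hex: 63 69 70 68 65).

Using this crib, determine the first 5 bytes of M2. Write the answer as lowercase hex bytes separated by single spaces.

24 62 ed 28 c9

First, C1 ⊕ C2 = (M1 ⊕ K) ⊕ (M2 ⊕ K) = M1 ⊕ M2, so the key drops out. Then M2 = (M1 ⊕ M2) ⊕ M1 over the first 5 bytes.
byte 0: (4c ⊕ 0b) ⊕ 63 = 47 ⊕ 63 = 24
byte 1: (2f ⊕ 24) ⊕ 69 = 0b ⊕ 69 = 62
byte 2: (40 ⊕ dd) ⊕ 70 = 9d ⊕ 70 = ed
byte 3: (ab ⊕ eb) ⊕ 68 = 40 ⊕ 68 = 28
byte 4: (c3 ⊕ 6f) ⊕ 65 = ac ⊕ 65 = c9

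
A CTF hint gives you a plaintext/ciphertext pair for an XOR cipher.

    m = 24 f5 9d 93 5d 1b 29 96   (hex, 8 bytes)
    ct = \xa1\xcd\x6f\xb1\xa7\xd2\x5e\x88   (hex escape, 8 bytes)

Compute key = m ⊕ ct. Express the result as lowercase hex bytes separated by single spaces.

Since ct = m ⊕ key, XORing both sides with m gives key = m ⊕ ct.
24 ^ a1 = 85
f5 ^ cd = 38
9d ^ 6f = f2
93 ^ b1 = 22
5d ^ a7 = fa
1b ^ d2 = c9
29 ^ 5e = 77
96 ^ 88 = 1e

85 38 f2 22 fa c9 77 1e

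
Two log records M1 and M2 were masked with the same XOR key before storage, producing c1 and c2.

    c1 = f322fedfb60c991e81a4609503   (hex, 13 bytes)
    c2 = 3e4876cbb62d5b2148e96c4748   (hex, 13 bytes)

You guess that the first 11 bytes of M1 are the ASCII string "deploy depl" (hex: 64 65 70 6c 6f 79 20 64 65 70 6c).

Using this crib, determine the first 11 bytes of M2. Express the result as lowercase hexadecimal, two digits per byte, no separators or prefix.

a90ff8786f58e25bac3d60

First, c1 ⊕ c2 = (M1 ⊕ K) ⊕ (M2 ⊕ K) = M1 ⊕ M2, so the key drops out. Then M2 = (M1 ⊕ M2) ⊕ M1 over the first 11 bytes.
byte 0: (f3 ⊕ 3e) ⊕ 64 = cd ⊕ 64 = a9
byte 1: (22 ⊕ 48) ⊕ 65 = 6a ⊕ 65 = 0f
byte 2: (fe ⊕ 76) ⊕ 70 = 88 ⊕ 70 = f8
byte 3: (df ⊕ cb) ⊕ 6c = 14 ⊕ 6c = 78
byte 4: (b6 ⊕ b6) ⊕ 6f = 00 ⊕ 6f = 6f
byte 5: (0c ⊕ 2d) ⊕ 79 = 21 ⊕ 79 = 58
byte 6: (99 ⊕ 5b) ⊕ 20 = c2 ⊕ 20 = e2
byte 7: (1e ⊕ 21) ⊕ 64 = 3f ⊕ 64 = 5b
byte 8: (81 ⊕ 48) ⊕ 65 = c9 ⊕ 65 = ac
byte 9: (a4 ⊕ e9) ⊕ 70 = 4d ⊕ 70 = 3d
byte 10: (60 ⊕ 6c) ⊕ 6c = 0c ⊕ 6c = 60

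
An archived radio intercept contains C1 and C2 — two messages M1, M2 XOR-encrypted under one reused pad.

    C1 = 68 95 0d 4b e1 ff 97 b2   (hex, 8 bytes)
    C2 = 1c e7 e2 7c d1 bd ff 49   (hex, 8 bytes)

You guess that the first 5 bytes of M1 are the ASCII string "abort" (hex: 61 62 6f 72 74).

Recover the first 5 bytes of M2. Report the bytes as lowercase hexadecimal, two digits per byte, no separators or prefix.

First, C1 ⊕ C2 = (M1 ⊕ K) ⊕ (M2 ⊕ K) = M1 ⊕ M2, so the key drops out. Then M2 = (M1 ⊕ M2) ⊕ M1 over the first 5 bytes.
byte 0: (68 xor 1c) xor 61 = 74 xor 61 = 15
byte 1: (95 xor e7) xor 62 = 72 xor 62 = 10
byte 2: (0d xor e2) xor 6f = ef xor 6f = 80
byte 3: (4b xor 7c) xor 72 = 37 xor 72 = 45
byte 4: (e1 xor d1) xor 74 = 30 xor 74 = 44

1510804544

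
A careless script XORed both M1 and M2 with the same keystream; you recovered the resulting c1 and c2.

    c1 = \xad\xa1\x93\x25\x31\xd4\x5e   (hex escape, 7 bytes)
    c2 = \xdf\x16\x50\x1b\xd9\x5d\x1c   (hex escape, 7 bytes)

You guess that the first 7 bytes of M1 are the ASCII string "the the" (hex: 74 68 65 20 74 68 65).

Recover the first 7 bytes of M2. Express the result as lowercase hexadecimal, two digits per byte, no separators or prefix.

First, c1 ⊕ c2 = (M1 ⊕ K) ⊕ (M2 ⊕ K) = M1 ⊕ M2, so the key drops out. Then M2 = (M1 ⊕ M2) ⊕ M1 over the first 7 bytes.
byte 0: (ad ^ df) ^ 74 = 72 ^ 74 = 06
byte 1: (a1 ^ 16) ^ 68 = b7 ^ 68 = df
byte 2: (93 ^ 50) ^ 65 = c3 ^ 65 = a6
byte 3: (25 ^ 1b) ^ 20 = 3e ^ 20 = 1e
byte 4: (31 ^ d9) ^ 74 = e8 ^ 74 = 9c
byte 5: (d4 ^ 5d) ^ 68 = 89 ^ 68 = e1
byte 6: (5e ^ 1c) ^ 65 = 42 ^ 65 = 27

06dfa61e9ce127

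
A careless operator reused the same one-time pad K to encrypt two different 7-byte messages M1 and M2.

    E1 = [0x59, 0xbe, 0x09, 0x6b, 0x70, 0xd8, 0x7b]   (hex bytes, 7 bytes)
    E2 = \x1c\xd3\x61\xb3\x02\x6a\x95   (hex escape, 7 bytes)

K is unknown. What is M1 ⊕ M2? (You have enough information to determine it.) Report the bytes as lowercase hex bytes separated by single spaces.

45 6d 68 d8 72 b2 ee

E1 ⊕ E2 = (M1 ⊕ K) ⊕ (M2 ⊕ K) = M1 ⊕ M2 — the shared key cancels under XOR.
01011001 ⊕ 00011100 = 01000101
10111110 ⊕ 11010011 = 01101101
00001001 ⊕ 01100001 = 01101000
01101011 ⊕ 10110011 = 11011000
01110000 ⊕ 00000010 = 01110010
11011000 ⊕ 01101010 = 10110010
01111011 ⊕ 10010101 = 11101110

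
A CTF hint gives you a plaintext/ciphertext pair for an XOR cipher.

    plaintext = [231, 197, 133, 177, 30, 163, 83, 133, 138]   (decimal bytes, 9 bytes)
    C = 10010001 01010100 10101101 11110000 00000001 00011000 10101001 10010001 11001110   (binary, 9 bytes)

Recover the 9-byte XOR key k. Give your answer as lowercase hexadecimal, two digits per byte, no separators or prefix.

Since C = plaintext ⊕ k, XORing both sides with plaintext gives k = plaintext ⊕ C.
byte 0: e7 ⊕ 91 = 76
byte 1: c5 ⊕ 54 = 91
byte 2: 85 ⊕ ad = 28
byte 3: b1 ⊕ f0 = 41
byte 4: 1e ⊕ 01 = 1f
byte 5: a3 ⊕ 18 = bb
byte 6: 53 ⊕ a9 = fa
byte 7: 85 ⊕ 91 = 14
byte 8: 8a ⊕ ce = 44

769128411fbbfa1444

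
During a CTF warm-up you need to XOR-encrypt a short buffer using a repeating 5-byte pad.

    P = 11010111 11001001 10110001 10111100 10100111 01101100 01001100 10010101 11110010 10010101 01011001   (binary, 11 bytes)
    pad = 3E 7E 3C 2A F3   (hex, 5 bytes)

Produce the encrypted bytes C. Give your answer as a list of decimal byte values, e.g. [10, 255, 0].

[233, 183, 141, 150, 84, 82, 50, 169, 216, 102, 103]

The 5-byte key repeats, so the effective keystream is 3e 7e 3c 2a f3 3e 7e 3c 2a f3 3e.
byte 0: 11010111 xor 00111110 = 11101001
byte 1: 11001001 xor 01111110 = 10110111
byte 2: 10110001 xor 00111100 = 10001101
byte 3: 10111100 xor 00101010 = 10010110
byte 4: 10100111 xor 11110011 = 01010100
byte 5: 01101100 xor 00111110 = 01010010
byte 6: 01001100 xor 01111110 = 00110010
byte 7: 10010101 xor 00111100 = 10101001
byte 8: 11110010 xor 00101010 = 11011000
byte 9: 10010101 xor 11110011 = 01100110
byte 10: 01011001 xor 00111110 = 01100111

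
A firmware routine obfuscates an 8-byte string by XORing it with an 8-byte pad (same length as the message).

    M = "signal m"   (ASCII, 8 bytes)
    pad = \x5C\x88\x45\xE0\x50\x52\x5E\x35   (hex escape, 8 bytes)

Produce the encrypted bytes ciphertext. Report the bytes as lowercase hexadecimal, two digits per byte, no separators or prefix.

73 xor 5c = 2f
69 xor 88 = e1
67 xor 45 = 22
6e xor e0 = 8e
61 xor 50 = 31
6c xor 52 = 3e
20 xor 5e = 7e
6d xor 35 = 58

2fe1228e313e7e58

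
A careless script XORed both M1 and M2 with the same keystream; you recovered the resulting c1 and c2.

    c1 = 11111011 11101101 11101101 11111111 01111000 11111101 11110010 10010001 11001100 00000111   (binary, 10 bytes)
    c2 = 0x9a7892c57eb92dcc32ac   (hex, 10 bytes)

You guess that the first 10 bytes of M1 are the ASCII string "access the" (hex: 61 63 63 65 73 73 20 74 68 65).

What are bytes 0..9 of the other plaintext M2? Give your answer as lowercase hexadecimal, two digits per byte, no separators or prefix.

First, c1 ⊕ c2 = (M1 ⊕ K) ⊕ (M2 ⊕ K) = M1 ⊕ M2, so the key drops out. Then M2 = (M1 ⊕ M2) ⊕ M1 over the first 10 bytes.
byte 0: (fb ^ 9a) ^ 61 = 61 ^ 61 = 00
byte 1: (ed ^ 78) ^ 63 = 95 ^ 63 = f6
byte 2: (ed ^ 92) ^ 63 = 7f ^ 63 = 1c
byte 3: (ff ^ c5) ^ 65 = 3a ^ 65 = 5f
byte 4: (78 ^ 7e) ^ 73 = 06 ^ 73 = 75
byte 5: (fd ^ b9) ^ 73 = 44 ^ 73 = 37
byte 6: (f2 ^ 2d) ^ 20 = df ^ 20 = ff
byte 7: (91 ^ cc) ^ 74 = 5d ^ 74 = 29
byte 8: (cc ^ 32) ^ 68 = fe ^ 68 = 96
byte 9: (07 ^ ac) ^ 65 = ab ^ 65 = ce

00f61c5f7537ff2996ce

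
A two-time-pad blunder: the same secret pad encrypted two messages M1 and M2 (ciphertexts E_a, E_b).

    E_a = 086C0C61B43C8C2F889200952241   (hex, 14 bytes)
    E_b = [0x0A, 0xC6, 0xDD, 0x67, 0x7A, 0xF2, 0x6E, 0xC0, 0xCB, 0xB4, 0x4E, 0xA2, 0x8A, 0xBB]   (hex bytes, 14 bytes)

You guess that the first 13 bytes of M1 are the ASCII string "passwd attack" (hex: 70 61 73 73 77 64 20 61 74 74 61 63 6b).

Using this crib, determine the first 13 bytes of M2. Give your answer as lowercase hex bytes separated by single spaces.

First, E_a ⊕ E_b = (M1 ⊕ K) ⊕ (M2 ⊕ K) = M1 ⊕ M2, so the key drops out. Then M2 = (M1 ⊕ M2) ⊕ M1 over the first 13 bytes.
byte 0: (08 xor 0a) xor 70 = 02 xor 70 = 72
byte 1: (6c xor c6) xor 61 = aa xor 61 = cb
byte 2: (0c xor dd) xor 73 = d1 xor 73 = a2
byte 3: (61 xor 67) xor 73 = 06 xor 73 = 75
byte 4: (b4 xor 7a) xor 77 = ce xor 77 = b9
byte 5: (3c xor f2) xor 64 = ce xor 64 = aa
byte 6: (8c xor 6e) xor 20 = e2 xor 20 = c2
byte 7: (2f xor c0) xor 61 = ef xor 61 = 8e
byte 8: (88 xor cb) xor 74 = 43 xor 74 = 37
byte 9: (92 xor b4) xor 74 = 26 xor 74 = 52
byte 10: (00 xor 4e) xor 61 = 4e xor 61 = 2f
byte 11: (95 xor a2) xor 63 = 37 xor 63 = 54
byte 12: (22 xor 8a) xor 6b = a8 xor 6b = c3

72 cb a2 75 b9 aa c2 8e 37 52 2f 54 c3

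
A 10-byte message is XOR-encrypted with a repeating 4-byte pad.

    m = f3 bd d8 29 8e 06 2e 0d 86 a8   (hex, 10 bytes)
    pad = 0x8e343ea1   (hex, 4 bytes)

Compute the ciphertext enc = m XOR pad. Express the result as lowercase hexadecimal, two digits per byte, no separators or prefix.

The 4-byte key repeats, so the effective keystream is 8e 34 3e a1 8e 34 3e a1 8e 34.
byte 0: 243 xor 142 = 125
byte 1: 189 xor  52 = 137
byte 2: 216 xor  62 = 230
byte 3:  41 xor 161 = 136
byte 4: 142 xor 142 =   0
byte 5:   6 xor  52 =  50
byte 6:  46 xor  62 =  16
byte 7:  13 xor 161 = 172
byte 8: 134 xor 142 =   8
byte 9: 168 xor  52 = 156

7d89e688003210ac089c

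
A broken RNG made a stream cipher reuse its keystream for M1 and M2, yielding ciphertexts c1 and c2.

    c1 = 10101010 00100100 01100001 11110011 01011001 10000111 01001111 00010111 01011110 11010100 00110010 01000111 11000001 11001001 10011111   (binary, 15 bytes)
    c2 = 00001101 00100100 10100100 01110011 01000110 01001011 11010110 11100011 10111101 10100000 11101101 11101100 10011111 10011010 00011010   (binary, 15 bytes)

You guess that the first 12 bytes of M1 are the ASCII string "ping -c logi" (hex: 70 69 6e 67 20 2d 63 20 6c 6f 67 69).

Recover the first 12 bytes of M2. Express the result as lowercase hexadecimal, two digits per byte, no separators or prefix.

First, c1 ⊕ c2 = (M1 ⊕ K) ⊕ (M2 ⊕ K) = M1 ⊕ M2, so the key drops out. Then M2 = (M1 ⊕ M2) ⊕ M1 over the first 12 bytes.
byte 0: (aa xor 0d) xor 70 = a7 xor 70 = d7
byte 1: (24 xor 24) xor 69 = 00 xor 69 = 69
byte 2: (61 xor a4) xor 6e = c5 xor 6e = ab
byte 3: (f3 xor 73) xor 67 = 80 xor 67 = e7
byte 4: (59 xor 46) xor 20 = 1f xor 20 = 3f
byte 5: (87 xor 4b) xor 2d = cc xor 2d = e1
byte 6: (4f xor d6) xor 63 = 99 xor 63 = fa
byte 7: (17 xor e3) xor 20 = f4 xor 20 = d4
byte 8: (5e xor bd) xor 6c = e3 xor 6c = 8f
byte 9: (d4 xor a0) xor 6f = 74 xor 6f = 1b
byte 10: (32 xor ed) xor 67 = df xor 67 = b8
byte 11: (47 xor ec) xor 69 = ab xor 69 = c2

d769abe73fe1fad48f1bb8c2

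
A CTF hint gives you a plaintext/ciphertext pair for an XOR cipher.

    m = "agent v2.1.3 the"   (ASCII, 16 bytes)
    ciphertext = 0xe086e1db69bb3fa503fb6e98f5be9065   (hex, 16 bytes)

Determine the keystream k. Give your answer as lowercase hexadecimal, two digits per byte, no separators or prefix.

81e184b51d9b49972dca40abd5caf800

Since ciphertext = m ⊕ k, XORing both sides with m gives k = m ⊕ ciphertext.
byte 0: 61 XOR e0 = 81
byte 1: 67 XOR 86 = e1
byte 2: 65 XOR e1 = 84
byte 3: 6e XOR db = b5
byte 4: 74 XOR 69 = 1d
byte 5: 20 XOR bb = 9b
byte 6: 76 XOR 3f = 49
byte 7: 32 XOR a5 = 97
byte 8: 2e XOR 03 = 2d
byte 9: 31 XOR fb = ca
byte 10: 2e XOR 6e = 40
byte 11: 33 XOR 98 = ab
byte 12: 20 XOR f5 = d5
byte 13: 74 XOR be = ca
byte 14: 68 XOR 90 = f8
byte 15: 65 XOR 65 = 00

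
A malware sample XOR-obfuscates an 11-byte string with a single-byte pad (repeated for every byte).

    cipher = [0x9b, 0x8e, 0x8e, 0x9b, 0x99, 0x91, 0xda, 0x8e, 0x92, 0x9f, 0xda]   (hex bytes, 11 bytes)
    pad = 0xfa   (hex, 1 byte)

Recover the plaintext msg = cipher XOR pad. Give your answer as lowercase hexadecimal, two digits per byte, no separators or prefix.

The 1-byte key repeats, so the effective keystream is fa fa fa fa fa fa fa fa fa fa fa.
byte 0: 9b ^ fa = 61
byte 1: 8e ^ fa = 74
byte 2: 8e ^ fa = 74
byte 3: 9b ^ fa = 61
byte 4: 99 ^ fa = 63
byte 5: 91 ^ fa = 6b
byte 6: da ^ fa = 20
byte 7: 8e ^ fa = 74
byte 8: 92 ^ fa = 68
byte 9: 9f ^ fa = 65
byte 10: da ^ fa = 20

61747461636b2074686520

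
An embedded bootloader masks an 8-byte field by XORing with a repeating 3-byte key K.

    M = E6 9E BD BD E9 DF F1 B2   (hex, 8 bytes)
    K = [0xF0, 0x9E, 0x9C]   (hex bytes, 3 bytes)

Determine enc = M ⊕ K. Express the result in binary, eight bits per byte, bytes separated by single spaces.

The 3-byte key repeats, so the effective keystream is f0 9e 9c f0 9e 9c f0 9e.
byte 0: e6 ^ f0 = 16
byte 1: 9e ^ 9e = 00
byte 2: bd ^ 9c = 21
byte 3: bd ^ f0 = 4d
byte 4: e9 ^ 9e = 77
byte 5: df ^ 9c = 43
byte 6: f1 ^ f0 = 01
byte 7: b2 ^ 9e = 2c

00010110 00000000 00100001 01001101 01110111 01000011 00000001 00101100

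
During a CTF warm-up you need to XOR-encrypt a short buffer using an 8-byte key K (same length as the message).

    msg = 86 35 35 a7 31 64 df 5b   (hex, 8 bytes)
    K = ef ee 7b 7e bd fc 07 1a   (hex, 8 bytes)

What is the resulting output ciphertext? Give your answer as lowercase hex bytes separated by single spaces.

86 ⊕ ef = 69
35 ⊕ ee = db
35 ⊕ 7b = 4e
a7 ⊕ 7e = d9
31 ⊕ bd = 8c
64 ⊕ fc = 98
df ⊕ 07 = d8
5b ⊕ 1a = 41

69 db 4e d9 8c 98 d8 41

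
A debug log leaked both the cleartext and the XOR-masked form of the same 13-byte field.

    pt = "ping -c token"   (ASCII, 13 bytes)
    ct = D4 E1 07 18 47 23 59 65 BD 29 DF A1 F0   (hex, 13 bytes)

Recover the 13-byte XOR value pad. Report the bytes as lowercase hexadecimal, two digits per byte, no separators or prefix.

a488697f670e3a45c946b4c49e

Since ct = pt ⊕ pad, XORing both sides with pt gives pad = pt ⊕ ct.
byte 0: 70 ⊕ d4 = a4
byte 1: 69 ⊕ e1 = 88
byte 2: 6e ⊕ 07 = 69
byte 3: 67 ⊕ 18 = 7f
byte 4: 20 ⊕ 47 = 67
byte 5: 2d ⊕ 23 = 0e
byte 6: 63 ⊕ 59 = 3a
byte 7: 20 ⊕ 65 = 45
byte 8: 74 ⊕ bd = c9
byte 9: 6f ⊕ 29 = 46
byte 10: 6b ⊕ df = b4
byte 11: 65 ⊕ a1 = c4
byte 12: 6e ⊕ f0 = 9e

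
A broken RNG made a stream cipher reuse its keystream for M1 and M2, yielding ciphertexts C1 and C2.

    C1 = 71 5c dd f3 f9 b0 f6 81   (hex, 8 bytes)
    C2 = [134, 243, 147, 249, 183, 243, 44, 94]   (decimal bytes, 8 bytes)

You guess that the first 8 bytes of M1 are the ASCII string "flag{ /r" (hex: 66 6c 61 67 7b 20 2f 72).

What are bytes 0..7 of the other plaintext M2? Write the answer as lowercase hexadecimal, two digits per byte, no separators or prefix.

First, C1 ⊕ C2 = (M1 ⊕ K) ⊕ (M2 ⊕ K) = M1 ⊕ M2, so the key drops out. Then M2 = (M1 ⊕ M2) ⊕ M1 over the first 8 bytes.
byte 0: (71 ^ 86) ^ 66 = f7 ^ 66 = 91
byte 1: (5c ^ f3) ^ 6c = af ^ 6c = c3
byte 2: (dd ^ 93) ^ 61 = 4e ^ 61 = 2f
byte 3: (f3 ^ f9) ^ 67 = 0a ^ 67 = 6d
byte 4: (f9 ^ b7) ^ 7b = 4e ^ 7b = 35
byte 5: (b0 ^ f3) ^ 20 = 43 ^ 20 = 63
byte 6: (f6 ^ 2c) ^ 2f = da ^ 2f = f5
byte 7: (81 ^ 5e) ^ 72 = df ^ 72 = ad

91c32f6d3563f5ad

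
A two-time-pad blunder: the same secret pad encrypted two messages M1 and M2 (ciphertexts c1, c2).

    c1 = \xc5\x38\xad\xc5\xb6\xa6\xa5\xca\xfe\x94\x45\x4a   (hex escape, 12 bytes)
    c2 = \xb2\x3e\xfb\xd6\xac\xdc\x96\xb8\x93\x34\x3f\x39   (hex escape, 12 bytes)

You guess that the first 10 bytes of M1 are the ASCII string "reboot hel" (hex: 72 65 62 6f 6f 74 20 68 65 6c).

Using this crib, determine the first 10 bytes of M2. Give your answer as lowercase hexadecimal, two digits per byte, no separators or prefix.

0563347c750e131a08cc

First, c1 ⊕ c2 = (M1 ⊕ K) ⊕ (M2 ⊕ K) = M1 ⊕ M2, so the key drops out. Then M2 = (M1 ⊕ M2) ⊕ M1 over the first 10 bytes.
byte 0: (c5 xor b2) xor 72 = 77 xor 72 = 05
byte 1: (38 xor 3e) xor 65 = 06 xor 65 = 63
byte 2: (ad xor fb) xor 62 = 56 xor 62 = 34
byte 3: (c5 xor d6) xor 6f = 13 xor 6f = 7c
byte 4: (b6 xor ac) xor 6f = 1a xor 6f = 75
byte 5: (a6 xor dc) xor 74 = 7a xor 74 = 0e
byte 6: (a5 xor 96) xor 20 = 33 xor 20 = 13
byte 7: (ca xor b8) xor 68 = 72 xor 68 = 1a
byte 8: (fe xor 93) xor 65 = 6d xor 65 = 08
byte 9: (94 xor 34) xor 6c = a0 xor 6c = cc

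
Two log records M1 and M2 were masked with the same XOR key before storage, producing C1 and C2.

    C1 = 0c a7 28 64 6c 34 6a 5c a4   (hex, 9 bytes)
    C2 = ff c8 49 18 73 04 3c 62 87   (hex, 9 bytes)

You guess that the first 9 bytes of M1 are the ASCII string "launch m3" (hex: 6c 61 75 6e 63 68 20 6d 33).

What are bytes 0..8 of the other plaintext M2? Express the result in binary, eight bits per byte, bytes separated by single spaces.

10011111 00001110 00010100 00010010 01111100 01011000 01110110 01010011 00010000

First, C1 ⊕ C2 = (M1 ⊕ K) ⊕ (M2 ⊕ K) = M1 ⊕ M2, so the key drops out. Then M2 = (M1 ⊕ M2) ⊕ M1 over the first 9 bytes.
byte 0: (0c XOR ff) XOR 6c = f3 XOR 6c = 9f
byte 1: (a7 XOR c8) XOR 61 = 6f XOR 61 = 0e
byte 2: (28 XOR 49) XOR 75 = 61 XOR 75 = 14
byte 3: (64 XOR 18) XOR 6e = 7c XOR 6e = 12
byte 4: (6c XOR 73) XOR 63 = 1f XOR 63 = 7c
byte 5: (34 XOR 04) XOR 68 = 30 XOR 68 = 58
byte 6: (6a XOR 3c) XOR 20 = 56 XOR 20 = 76
byte 7: (5c XOR 62) XOR 6d = 3e XOR 6d = 53
byte 8: (a4 XOR 87) XOR 33 = 23 XOR 33 = 10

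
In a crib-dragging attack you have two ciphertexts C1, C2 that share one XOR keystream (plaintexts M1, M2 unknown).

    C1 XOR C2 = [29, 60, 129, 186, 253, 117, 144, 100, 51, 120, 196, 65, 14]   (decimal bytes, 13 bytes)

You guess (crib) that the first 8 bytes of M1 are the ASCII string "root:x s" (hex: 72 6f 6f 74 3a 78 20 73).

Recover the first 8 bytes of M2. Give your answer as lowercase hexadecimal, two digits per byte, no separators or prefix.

6f53eecec70db017

Since C1 ⊕ C2 = M1 ⊕ M2, XORing with the guessed M1 bytes yields the corresponding M2 bytes: M2 = (C1 ⊕ C2) ⊕ M1.
1d xor 72 = 6f
3c xor 6f = 53
81 xor 6f = ee
ba xor 74 = ce
fd xor 3a = c7
75 xor 78 = 0d
90 xor 20 = b0
64 xor 73 = 17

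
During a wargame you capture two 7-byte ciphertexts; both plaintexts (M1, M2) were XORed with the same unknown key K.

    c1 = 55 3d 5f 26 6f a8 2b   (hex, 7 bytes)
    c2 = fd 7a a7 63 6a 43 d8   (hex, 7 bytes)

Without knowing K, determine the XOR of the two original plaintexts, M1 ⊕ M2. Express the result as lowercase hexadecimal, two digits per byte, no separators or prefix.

c1 ⊕ c2 = (M1 ⊕ K) ⊕ (M2 ⊕ K) = M1 ⊕ M2 — the shared key cancels under XOR.
 85 XOR 253 = 168
 61 XOR 122 =  71
 95 XOR 167 = 248
 38 XOR  99 =  69
111 XOR 106 =   5
168 XOR  67 = 235
 43 XOR 216 = 243

a847f84505ebf3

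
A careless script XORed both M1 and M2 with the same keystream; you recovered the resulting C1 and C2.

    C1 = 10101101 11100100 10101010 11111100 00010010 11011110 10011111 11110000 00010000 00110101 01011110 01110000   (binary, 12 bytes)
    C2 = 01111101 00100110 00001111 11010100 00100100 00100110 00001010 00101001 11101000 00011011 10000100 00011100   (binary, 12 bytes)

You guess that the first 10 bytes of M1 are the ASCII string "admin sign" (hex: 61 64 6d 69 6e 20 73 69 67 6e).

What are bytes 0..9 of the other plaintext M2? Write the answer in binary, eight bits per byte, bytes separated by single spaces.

10110001 10100110 11001000 01000001 01011000 11011000 11100110 10110000 10011111 01000000

First, C1 ⊕ C2 = (M1 ⊕ K) ⊕ (M2 ⊕ K) = M1 ⊕ M2, so the key drops out. Then M2 = (M1 ⊕ M2) ⊕ M1 over the first 10 bytes.
byte 0: (ad ^ 7d) ^ 61 = d0 ^ 61 = b1
byte 1: (e4 ^ 26) ^ 64 = c2 ^ 64 = a6
byte 2: (aa ^ 0f) ^ 6d = a5 ^ 6d = c8
byte 3: (fc ^ d4) ^ 69 = 28 ^ 69 = 41
byte 4: (12 ^ 24) ^ 6e = 36 ^ 6e = 58
byte 5: (de ^ 26) ^ 20 = f8 ^ 20 = d8
byte 6: (9f ^ 0a) ^ 73 = 95 ^ 73 = e6
byte 7: (f0 ^ 29) ^ 69 = d9 ^ 69 = b0
byte 8: (10 ^ e8) ^ 67 = f8 ^ 67 = 9f
byte 9: (35 ^ 1b) ^ 6e = 2e ^ 6e = 40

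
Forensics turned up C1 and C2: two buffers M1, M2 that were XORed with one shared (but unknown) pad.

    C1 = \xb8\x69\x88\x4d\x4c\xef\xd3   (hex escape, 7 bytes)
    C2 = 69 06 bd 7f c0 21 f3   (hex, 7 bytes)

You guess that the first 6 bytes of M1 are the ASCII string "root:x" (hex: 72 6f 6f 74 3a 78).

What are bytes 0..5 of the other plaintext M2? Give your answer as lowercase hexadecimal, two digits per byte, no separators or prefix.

First, C1 ⊕ C2 = (M1 ⊕ K) ⊕ (M2 ⊕ K) = M1 ⊕ M2, so the key drops out. Then M2 = (M1 ⊕ M2) ⊕ M1 over the first 6 bytes.
byte 0: (b8 ⊕ 69) ⊕ 72 = d1 ⊕ 72 = a3
byte 1: (69 ⊕ 06) ⊕ 6f = 6f ⊕ 6f = 00
byte 2: (88 ⊕ bd) ⊕ 6f = 35 ⊕ 6f = 5a
byte 3: (4d ⊕ 7f) ⊕ 74 = 32 ⊕ 74 = 46
byte 4: (4c ⊕ c0) ⊕ 3a = 8c ⊕ 3a = b6
byte 5: (ef ⊕ 21) ⊕ 78 = ce ⊕ 78 = b6

a3005a46b6b6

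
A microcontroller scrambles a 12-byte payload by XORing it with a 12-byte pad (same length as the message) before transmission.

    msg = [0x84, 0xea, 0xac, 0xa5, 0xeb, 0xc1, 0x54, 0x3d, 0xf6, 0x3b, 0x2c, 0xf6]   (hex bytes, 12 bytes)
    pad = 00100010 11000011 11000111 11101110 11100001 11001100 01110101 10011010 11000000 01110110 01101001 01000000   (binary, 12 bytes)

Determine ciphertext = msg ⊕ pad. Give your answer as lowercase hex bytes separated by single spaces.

a6 29 6b 4b 0a 0d 21 a7 36 4d 45 b6

84 xor 22 = a6
ea xor c3 = 29
ac xor c7 = 6b
a5 xor ee = 4b
eb xor e1 = 0a
c1 xor cc = 0d
54 xor 75 = 21
3d xor 9a = a7
f6 xor c0 = 36
3b xor 76 = 4d
2c xor 69 = 45
f6 xor 40 = b6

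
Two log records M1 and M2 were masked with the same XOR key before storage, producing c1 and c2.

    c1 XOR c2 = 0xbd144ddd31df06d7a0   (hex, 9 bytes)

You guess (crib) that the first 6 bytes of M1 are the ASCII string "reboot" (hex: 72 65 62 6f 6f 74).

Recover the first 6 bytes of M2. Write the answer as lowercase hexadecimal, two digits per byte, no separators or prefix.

cf712fb25eab

Since c1 ⊕ c2 = M1 ⊕ M2, XORing with the guessed M1 bytes yields the corresponding M2 bytes: M2 = (c1 ⊕ c2) ⊕ M1.
10111101 XOR 01110010 = 11001111
00010100 XOR 01100101 = 01110001
01001101 XOR 01100010 = 00101111
11011101 XOR 01101111 = 10110010
00110001 XOR 01101111 = 01011110
11011111 XOR 01110100 = 10101011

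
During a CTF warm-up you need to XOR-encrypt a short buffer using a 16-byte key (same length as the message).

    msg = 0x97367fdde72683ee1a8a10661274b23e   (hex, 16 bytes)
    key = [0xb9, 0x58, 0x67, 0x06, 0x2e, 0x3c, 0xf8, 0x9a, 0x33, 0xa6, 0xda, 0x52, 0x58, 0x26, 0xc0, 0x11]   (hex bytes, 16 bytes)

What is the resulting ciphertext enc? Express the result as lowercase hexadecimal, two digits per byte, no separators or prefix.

2e6e18dbc91a7b74292cca344a52722f

byte 0: 151 XOR 185 =  46
byte 1:  54 XOR  88 = 110
byte 2: 127 XOR 103 =  24
byte 3: 221 XOR   6 = 219
byte 4: 231 XOR  46 = 201
byte 5:  38 XOR  60 =  26
byte 6: 131 XOR 248 = 123
byte 7: 238 XOR 154 = 116
byte 8:  26 XOR  51 =  41
byte 9: 138 XOR 166 =  44
byte 10:  16 XOR 218 = 202
byte 11: 102 XOR  82 =  52
byte 12:  18 XOR  88 =  74
byte 13: 116 XOR  38 =  82
byte 14: 178 XOR 192 = 114
byte 15:  62 XOR  17 =  47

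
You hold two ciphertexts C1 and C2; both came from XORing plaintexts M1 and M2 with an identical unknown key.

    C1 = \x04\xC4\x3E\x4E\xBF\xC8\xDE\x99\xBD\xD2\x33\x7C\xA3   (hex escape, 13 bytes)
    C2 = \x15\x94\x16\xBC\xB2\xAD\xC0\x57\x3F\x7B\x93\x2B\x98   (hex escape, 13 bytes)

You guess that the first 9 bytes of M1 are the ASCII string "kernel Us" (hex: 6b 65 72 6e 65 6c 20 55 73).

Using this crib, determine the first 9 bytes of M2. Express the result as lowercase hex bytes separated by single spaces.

7a 35 5a 9c 68 09 3e 9b f1

First, C1 ⊕ C2 = (M1 ⊕ K) ⊕ (M2 ⊕ K) = M1 ⊕ M2, so the key drops out. Then M2 = (M1 ⊕ M2) ⊕ M1 over the first 9 bytes.
byte 0: (04 xor 15) xor 6b = 11 xor 6b = 7a
byte 1: (c4 xor 94) xor 65 = 50 xor 65 = 35
byte 2: (3e xor 16) xor 72 = 28 xor 72 = 5a
byte 3: (4e xor bc) xor 6e = f2 xor 6e = 9c
byte 4: (bf xor b2) xor 65 = 0d xor 65 = 68
byte 5: (c8 xor ad) xor 6c = 65 xor 6c = 09
byte 6: (de xor c0) xor 20 = 1e xor 20 = 3e
byte 7: (99 xor 57) xor 55 = ce xor 55 = 9b
byte 8: (bd xor 3f) xor 73 = 82 xor 73 = f1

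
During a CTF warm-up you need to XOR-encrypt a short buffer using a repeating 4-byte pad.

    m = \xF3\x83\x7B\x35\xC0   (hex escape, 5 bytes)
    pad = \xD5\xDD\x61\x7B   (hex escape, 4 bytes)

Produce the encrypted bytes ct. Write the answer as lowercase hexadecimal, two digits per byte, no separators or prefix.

265e1a4e15

The 4-byte key repeats, so the effective keystream is d5 dd 61 7b d5.
byte 0: 243 XOR 213 =  38
byte 1: 131 XOR 221 =  94
byte 2: 123 XOR  97 =  26
byte 3:  53 XOR 123 =  78
byte 4: 192 XOR 213 =  21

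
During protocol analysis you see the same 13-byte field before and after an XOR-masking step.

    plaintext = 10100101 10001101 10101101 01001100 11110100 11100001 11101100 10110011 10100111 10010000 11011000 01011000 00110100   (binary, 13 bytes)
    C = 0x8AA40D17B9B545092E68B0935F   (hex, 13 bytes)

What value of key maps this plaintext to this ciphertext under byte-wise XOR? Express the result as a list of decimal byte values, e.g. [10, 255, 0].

Since C = plaintext ⊕ key, XORing both sides with plaintext gives key = plaintext ⊕ C.
byte 0: a5 xor 8a = 2f
byte 1: 8d xor a4 = 29
byte 2: ad xor 0d = a0
byte 3: 4c xor 17 = 5b
byte 4: f4 xor b9 = 4d
byte 5: e1 xor b5 = 54
byte 6: ec xor 45 = a9
byte 7: b3 xor 09 = ba
byte 8: a7 xor 2e = 89
byte 9: 90 xor 68 = f8
byte 10: d8 xor b0 = 68
byte 11: 58 xor 93 = cb
byte 12: 34 xor 5f = 6b

[47, 41, 160, 91, 77, 84, 169, 186, 137, 248, 104, 203, 107]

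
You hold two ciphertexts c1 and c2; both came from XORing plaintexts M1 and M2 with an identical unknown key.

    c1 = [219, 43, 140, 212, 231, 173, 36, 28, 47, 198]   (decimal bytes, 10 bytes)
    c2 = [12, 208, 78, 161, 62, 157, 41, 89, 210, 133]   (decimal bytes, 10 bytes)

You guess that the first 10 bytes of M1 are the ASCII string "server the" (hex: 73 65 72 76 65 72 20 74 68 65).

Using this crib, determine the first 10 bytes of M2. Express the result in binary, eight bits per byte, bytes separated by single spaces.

First, c1 ⊕ c2 = (M1 ⊕ K) ⊕ (M2 ⊕ K) = M1 ⊕ M2, so the key drops out. Then M2 = (M1 ⊕ M2) ⊕ M1 over the first 10 bytes.
byte 0: (db ^ 0c) ^ 73 = d7 ^ 73 = a4
byte 1: (2b ^ d0) ^ 65 = fb ^ 65 = 9e
byte 2: (8c ^ 4e) ^ 72 = c2 ^ 72 = b0
byte 3: (d4 ^ a1) ^ 76 = 75 ^ 76 = 03
byte 4: (e7 ^ 3e) ^ 65 = d9 ^ 65 = bc
byte 5: (ad ^ 9d) ^ 72 = 30 ^ 72 = 42
byte 6: (24 ^ 29) ^ 20 = 0d ^ 20 = 2d
byte 7: (1c ^ 59) ^ 74 = 45 ^ 74 = 31
byte 8: (2f ^ d2) ^ 68 = fd ^ 68 = 95
byte 9: (c6 ^ 85) ^ 65 = 43 ^ 65 = 26

10100100 10011110 10110000 00000011 10111100 01000010 00101101 00110001 10010101 00100110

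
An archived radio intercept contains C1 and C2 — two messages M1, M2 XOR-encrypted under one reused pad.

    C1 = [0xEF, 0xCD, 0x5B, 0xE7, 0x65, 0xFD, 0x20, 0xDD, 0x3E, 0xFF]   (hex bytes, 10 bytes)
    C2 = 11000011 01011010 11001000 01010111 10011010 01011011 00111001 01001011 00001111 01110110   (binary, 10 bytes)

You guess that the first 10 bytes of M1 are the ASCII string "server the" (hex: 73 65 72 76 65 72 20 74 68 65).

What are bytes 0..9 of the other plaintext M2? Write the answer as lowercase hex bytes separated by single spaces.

5f f2 e1 c6 9a d4 39 e2 59 ec

First, C1 ⊕ C2 = (M1 ⊕ K) ⊕ (M2 ⊕ K) = M1 ⊕ M2, so the key drops out. Then M2 = (M1 ⊕ M2) ⊕ M1 over the first 10 bytes.
byte 0: (ef ^ c3) ^ 73 = 2c ^ 73 = 5f
byte 1: (cd ^ 5a) ^ 65 = 97 ^ 65 = f2
byte 2: (5b ^ c8) ^ 72 = 93 ^ 72 = e1
byte 3: (e7 ^ 57) ^ 76 = b0 ^ 76 = c6
byte 4: (65 ^ 9a) ^ 65 = ff ^ 65 = 9a
byte 5: (fd ^ 5b) ^ 72 = a6 ^ 72 = d4
byte 6: (20 ^ 39) ^ 20 = 19 ^ 20 = 39
byte 7: (dd ^ 4b) ^ 74 = 96 ^ 74 = e2
byte 8: (3e ^ 0f) ^ 68 = 31 ^ 68 = 59
byte 9: (ff ^ 76) ^ 65 = 89 ^ 65 = ec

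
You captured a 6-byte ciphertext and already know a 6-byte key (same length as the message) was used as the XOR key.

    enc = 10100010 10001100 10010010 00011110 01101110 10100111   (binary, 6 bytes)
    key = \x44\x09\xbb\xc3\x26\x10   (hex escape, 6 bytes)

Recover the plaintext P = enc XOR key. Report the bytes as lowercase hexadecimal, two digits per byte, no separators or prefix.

e68529dd48b7

162 ⊕  68 = 230
140 ⊕   9 = 133
146 ⊕ 187 =  41
 30 ⊕ 195 = 221
110 ⊕  38 =  72
167 ⊕  16 = 183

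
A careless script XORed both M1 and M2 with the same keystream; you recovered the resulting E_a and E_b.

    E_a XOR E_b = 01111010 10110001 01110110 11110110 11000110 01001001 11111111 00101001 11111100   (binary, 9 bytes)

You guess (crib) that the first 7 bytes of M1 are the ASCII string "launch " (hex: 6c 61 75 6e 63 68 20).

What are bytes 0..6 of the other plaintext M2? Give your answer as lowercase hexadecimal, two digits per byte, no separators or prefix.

Since E_a ⊕ E_b = M1 ⊕ M2, XORing with the guessed M1 bytes yields the corresponding M2 bytes: M2 = (E_a ⊕ E_b) ⊕ M1.
byte 0: 01111010 xor 01101100 = 00010110
byte 1: 10110001 xor 01100001 = 11010000
byte 2: 01110110 xor 01110101 = 00000011
byte 3: 11110110 xor 01101110 = 10011000
byte 4: 11000110 xor 01100011 = 10100101
byte 5: 01001001 xor 01101000 = 00100001
byte 6: 11111111 xor 00100000 = 11011111

16d00398a521df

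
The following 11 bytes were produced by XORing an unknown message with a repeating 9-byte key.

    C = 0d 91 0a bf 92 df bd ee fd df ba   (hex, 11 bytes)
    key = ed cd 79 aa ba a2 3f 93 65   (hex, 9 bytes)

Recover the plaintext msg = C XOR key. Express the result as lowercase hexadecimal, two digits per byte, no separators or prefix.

The 9-byte key repeats, so the effective keystream is ed cd 79 aa ba a2 3f 93 65 ed cd.
byte 0: 0d ^ ed = e0
byte 1: 91 ^ cd = 5c
byte 2: 0a ^ 79 = 73
byte 3: bf ^ aa = 15
byte 4: 92 ^ ba = 28
byte 5: df ^ a2 = 7d
byte 6: bd ^ 3f = 82
byte 7: ee ^ 93 = 7d
byte 8: fd ^ 65 = 98
byte 9: df ^ ed = 32
byte 10: ba ^ cd = 77

e05c7315287d827d983277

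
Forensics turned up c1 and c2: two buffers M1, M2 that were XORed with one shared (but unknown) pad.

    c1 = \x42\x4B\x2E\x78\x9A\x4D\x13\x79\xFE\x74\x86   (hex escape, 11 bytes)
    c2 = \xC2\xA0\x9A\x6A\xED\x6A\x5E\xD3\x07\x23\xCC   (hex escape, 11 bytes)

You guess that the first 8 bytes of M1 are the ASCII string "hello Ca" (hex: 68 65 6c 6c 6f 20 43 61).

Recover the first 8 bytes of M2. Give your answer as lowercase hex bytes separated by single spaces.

e8 8e d8 7e 18 07 0e cb

First, c1 ⊕ c2 = (M1 ⊕ K) ⊕ (M2 ⊕ K) = M1 ⊕ M2, so the key drops out. Then M2 = (M1 ⊕ M2) ⊕ M1 over the first 8 bytes.
byte 0: (42 xor c2) xor 68 = 80 xor 68 = e8
byte 1: (4b xor a0) xor 65 = eb xor 65 = 8e
byte 2: (2e xor 9a) xor 6c = b4 xor 6c = d8
byte 3: (78 xor 6a) xor 6c = 12 xor 6c = 7e
byte 4: (9a xor ed) xor 6f = 77 xor 6f = 18
byte 5: (4d xor 6a) xor 20 = 27 xor 20 = 07
byte 6: (13 xor 5e) xor 43 = 4d xor 43 = 0e
byte 7: (79 xor d3) xor 61 = aa xor 61 = cb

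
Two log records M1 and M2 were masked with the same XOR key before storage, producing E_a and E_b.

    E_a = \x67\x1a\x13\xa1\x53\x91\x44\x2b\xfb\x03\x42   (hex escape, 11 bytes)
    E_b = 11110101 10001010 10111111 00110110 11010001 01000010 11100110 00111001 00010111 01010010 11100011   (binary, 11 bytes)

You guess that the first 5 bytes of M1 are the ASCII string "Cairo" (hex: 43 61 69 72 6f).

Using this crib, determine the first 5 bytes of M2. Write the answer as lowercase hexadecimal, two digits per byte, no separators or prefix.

First, E_a ⊕ E_b = (M1 ⊕ K) ⊕ (M2 ⊕ K) = M1 ⊕ M2, so the key drops out. Then M2 = (M1 ⊕ M2) ⊕ M1 over the first 5 bytes.
byte 0: (67 xor f5) xor 43 = 92 xor 43 = d1
byte 1: (1a xor 8a) xor 61 = 90 xor 61 = f1
byte 2: (13 xor bf) xor 69 = ac xor 69 = c5
byte 3: (a1 xor 36) xor 72 = 97 xor 72 = e5
byte 4: (53 xor d1) xor 6f = 82 xor 6f = ed

d1f1c5e5ed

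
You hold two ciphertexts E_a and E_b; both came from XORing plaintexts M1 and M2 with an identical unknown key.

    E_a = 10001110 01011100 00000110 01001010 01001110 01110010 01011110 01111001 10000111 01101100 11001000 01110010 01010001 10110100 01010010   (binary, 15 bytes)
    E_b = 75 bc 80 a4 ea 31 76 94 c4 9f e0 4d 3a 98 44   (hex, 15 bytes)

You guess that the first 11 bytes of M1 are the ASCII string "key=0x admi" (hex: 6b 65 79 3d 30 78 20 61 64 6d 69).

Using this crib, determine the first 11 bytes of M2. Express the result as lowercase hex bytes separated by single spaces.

First, E_a ⊕ E_b = (M1 ⊕ K) ⊕ (M2 ⊕ K) = M1 ⊕ M2, so the key drops out. Then M2 = (M1 ⊕ M2) ⊕ M1 over the first 11 bytes.
byte 0: (8e ^ 75) ^ 6b = fb ^ 6b = 90
byte 1: (5c ^ bc) ^ 65 = e0 ^ 65 = 85
byte 2: (06 ^ 80) ^ 79 = 86 ^ 79 = ff
byte 3: (4a ^ a4) ^ 3d = ee ^ 3d = d3
byte 4: (4e ^ ea) ^ 30 = a4 ^ 30 = 94
byte 5: (72 ^ 31) ^ 78 = 43 ^ 78 = 3b
byte 6: (5e ^ 76) ^ 20 = 28 ^ 20 = 08
byte 7: (79 ^ 94) ^ 61 = ed ^ 61 = 8c
byte 8: (87 ^ c4) ^ 64 = 43 ^ 64 = 27
byte 9: (6c ^ 9f) ^ 6d = f3 ^ 6d = 9e
byte 10: (c8 ^ e0) ^ 69 = 28 ^ 69 = 41

90 85 ff d3 94 3b 08 8c 27 9e 41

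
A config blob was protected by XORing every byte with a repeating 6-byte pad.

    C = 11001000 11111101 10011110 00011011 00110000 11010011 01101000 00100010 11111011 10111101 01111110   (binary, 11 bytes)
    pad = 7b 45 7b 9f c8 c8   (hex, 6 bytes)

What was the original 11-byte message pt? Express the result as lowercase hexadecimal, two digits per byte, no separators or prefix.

The 6-byte key repeats, so the effective keystream is 7b 45 7b 9f c8 c8 7b 45 7b 9f c8.
byte 0: c8 ^ 7b = b3
byte 1: fd ^ 45 = b8
byte 2: 9e ^ 7b = e5
byte 3: 1b ^ 9f = 84
byte 4: 30 ^ c8 = f8
byte 5: d3 ^ c8 = 1b
byte 6: 68 ^ 7b = 13
byte 7: 22 ^ 45 = 67
byte 8: fb ^ 7b = 80
byte 9: bd ^ 9f = 22
byte 10: 7e ^ c8 = b6

b3b8e584f81b13678022b6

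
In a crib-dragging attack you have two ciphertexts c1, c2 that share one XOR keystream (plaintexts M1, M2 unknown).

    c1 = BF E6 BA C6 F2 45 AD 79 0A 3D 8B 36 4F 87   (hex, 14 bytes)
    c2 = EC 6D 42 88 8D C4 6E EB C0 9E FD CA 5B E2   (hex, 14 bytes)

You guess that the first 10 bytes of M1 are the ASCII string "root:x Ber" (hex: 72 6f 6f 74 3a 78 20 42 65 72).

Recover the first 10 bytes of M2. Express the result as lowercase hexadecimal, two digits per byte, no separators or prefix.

21e4973a45f9e3d0afd1

First, c1 ⊕ c2 = (M1 ⊕ K) ⊕ (M2 ⊕ K) = M1 ⊕ M2, so the key drops out. Then M2 = (M1 ⊕ M2) ⊕ M1 over the first 10 bytes.
byte 0: (bf xor ec) xor 72 = 53 xor 72 = 21
byte 1: (e6 xor 6d) xor 6f = 8b xor 6f = e4
byte 2: (ba xor 42) xor 6f = f8 xor 6f = 97
byte 3: (c6 xor 88) xor 74 = 4e xor 74 = 3a
byte 4: (f2 xor 8d) xor 3a = 7f xor 3a = 45
byte 5: (45 xor c4) xor 78 = 81 xor 78 = f9
byte 6: (ad xor 6e) xor 20 = c3 xor 20 = e3
byte 7: (79 xor eb) xor 42 = 92 xor 42 = d0
byte 8: (0a xor c0) xor 65 = ca xor 65 = af
byte 9: (3d xor 9e) xor 72 = a3 xor 72 = d1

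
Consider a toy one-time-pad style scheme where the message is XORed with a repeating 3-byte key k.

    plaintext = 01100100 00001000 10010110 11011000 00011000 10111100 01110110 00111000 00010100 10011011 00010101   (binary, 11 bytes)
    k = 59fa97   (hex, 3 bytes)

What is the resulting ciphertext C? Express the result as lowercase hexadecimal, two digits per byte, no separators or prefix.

The 3-byte key repeats, so the effective keystream is 59 fa 97 59 fa 97 59 fa 97 59 fa.
byte 0: 100 ⊕  89 =  61
byte 1:   8 ⊕ 250 = 242
byte 2: 150 ⊕ 151 =   1
byte 3: 216 ⊕  89 = 129
byte 4:  24 ⊕ 250 = 226
byte 5: 188 ⊕ 151 =  43
byte 6: 118 ⊕  89 =  47
byte 7:  56 ⊕ 250 = 194
byte 8:  20 ⊕ 151 = 131
byte 9: 155 ⊕  89 = 194
byte 10:  21 ⊕ 250 = 239

3df20181e22b2fc283c2ef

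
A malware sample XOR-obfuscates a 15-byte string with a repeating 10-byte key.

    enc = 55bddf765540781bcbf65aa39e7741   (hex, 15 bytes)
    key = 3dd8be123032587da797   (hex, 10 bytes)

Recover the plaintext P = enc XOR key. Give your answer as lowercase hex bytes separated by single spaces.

The 10-byte key repeats, so the effective keystream is 3d d8 be 12 30 32 58 7d a7 97 3d d8 be 12 30.
byte 0: 55 ^ 3d = 68
byte 1: bd ^ d8 = 65
byte 2: df ^ be = 61
byte 3: 76 ^ 12 = 64
byte 4: 55 ^ 30 = 65
byte 5: 40 ^ 32 = 72
byte 6: 78 ^ 58 = 20
byte 7: 1b ^ 7d = 66
byte 8: cb ^ a7 = 6c
byte 9: f6 ^ 97 = 61
byte 10: 5a ^ 3d = 67
byte 11: a3 ^ d8 = 7b
byte 12: 9e ^ be = 20
byte 13: 77 ^ 12 = 65
byte 14: 41 ^ 30 = 71

68 65 61 64 65 72 20 66 6c 61 67 7b 20 65 71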